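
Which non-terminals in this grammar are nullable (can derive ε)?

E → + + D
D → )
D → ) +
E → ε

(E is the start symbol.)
ε-productions: E → ε
So E is immediately nullable.
No further non-terminal can be added: every production for the remaining non-terminals contains a terminal or a non-nullable non-terminal.
Nullable = { 'E' }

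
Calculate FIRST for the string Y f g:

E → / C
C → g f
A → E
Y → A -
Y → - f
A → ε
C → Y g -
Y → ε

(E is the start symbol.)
{ '-', '/', 'f' }

FIRST sets of the non-terminals involved (from the grammar, by fixed-point iteration):
  FIRST(Y) = { '-', '/', ε }

To compute FIRST(Y f g), process the symbols left to right:
Symbol Y is a non-terminal. Add FIRST(Y) \ {ε} = { '-', '/' }
Y is nullable (ε ∈ FIRST(Y)), continue to the next symbol.
Symbol f is a terminal. Add 'f' and stop.
FIRST(Y f g) = { '-', '/', 'f' }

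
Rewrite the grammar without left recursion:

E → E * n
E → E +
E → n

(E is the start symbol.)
E is directly left-recursive. The standard transformation for
  A → A α₁ | ... | A α_m | β₁ | ... | β_n
is
  A  → β₁ A' | ... | β_n A'
  A' → α₁ A' | ... | α_m A' | ε

E → n becomes E → n E'
E → E * n becomes E' → * n E'
E → E + becomes E' → + E'
Add E' → ε

Resulting grammar:
E → n E'
E' → * n E'
E' → + E'
E' → ε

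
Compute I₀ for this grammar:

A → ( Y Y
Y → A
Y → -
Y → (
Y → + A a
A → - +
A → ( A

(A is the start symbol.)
{ [A → . ( A], [A → . ( Y Y], [A → . - +], [A' → . A] }

First, augment the grammar with A' → A
I₀ = CLOSURE({ [A' → . A] }):
  [A' → . A] has the dot before A: add [A → . ( Y Y], [A → . - +], [A → . ( A]
No further items can be added.

I₀ = { [A → . ( A], [A → . ( Y Y], [A → . - +], [A' → . A] }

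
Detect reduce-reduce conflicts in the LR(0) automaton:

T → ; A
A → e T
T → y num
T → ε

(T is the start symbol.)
No reduce-reduce conflicts

Augment with T' → T and build the canonical LR(0) collection (I0 = CLOSURE({[T' → . T]}), then GOTO on every symbol after a dot until no new states appear). It has 8 states:
  I0: { [T → . ; A], [T → . y num], [T → .], [T' → . T] }  — shift, reduce
  I1: { [A → . e T], [T → ; . A] }  — shift
  I2: { [T' → T .] }  — accept
  I3: { [T → y . num] }  — shift
  I4: { [T → y num .] }  — reduce
  I5: { [T → ; A .] }  — reduce
  I6: { [A → e . T], [T → . ; A], [T → . y num], [T → .] }  — shift, reduce
  I7: { [A → e T .] }  — reduce

No state contains more than one complete item.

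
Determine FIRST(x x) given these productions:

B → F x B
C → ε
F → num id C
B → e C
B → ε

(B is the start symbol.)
To compute FIRST(x x), process the symbols left to right:
Symbol x is a terminal. Add 'x' and stop.
FIRST(x x) = { 'x' }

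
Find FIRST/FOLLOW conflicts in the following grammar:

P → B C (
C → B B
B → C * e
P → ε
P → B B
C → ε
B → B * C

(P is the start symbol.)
Yes. C → B B with FOLLOW(C) on { '*' }

Nullable non-terminals: C, P.
FIRST sets used below: FIRST(B) = { '*' }

C: nullable alternative(s) C → ε; FOLLOW(C) = { $, '(', '*' }
  C → B B: FIRST \ {ε} = { '*' } — overlaps FOLLOW(C) on { '*' }: CONFLICT
  C → ε: FIRST \ {ε} = { } — this is the only nullable alternative, skip

P: nullable alternative(s) P → ε; FOLLOW(P) = { $ }
  P → B C (: FIRST \ {ε} = { '*' } — disjoint from FOLLOW(P)
  P → ε: FIRST \ {ε} = { } — this is the only nullable alternative, skip
  P → B B: FIRST \ {ε} = { '*' } — disjoint from FOLLOW(P)

B has no nullable alternative, so no FIRST/FOLLOW check is needed there.

So the grammar has 1 FIRST/FOLLOW conflict (marked CONFLICT above).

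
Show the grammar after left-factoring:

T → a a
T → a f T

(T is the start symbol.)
Left-factoring transforms A → αβ₁ | αβ₂ into A → αA' and A' → β₁ | β₂
(α is the longest common prefix among the alternatives). Repeat until
no nonterminal has two alternatives with a common prefix.

Round 1: T has alternatives sharing prefix 'a'. Introduce T': T → a T'
  Add: T' → a
  Add: T' → f T

No remaining common prefixes — done.

Resulting grammar:
T → a T'
T' → a
T' → f T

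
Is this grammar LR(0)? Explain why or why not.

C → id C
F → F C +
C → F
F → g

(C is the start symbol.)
A grammar is LR(0) if no state in the canonical LR(0) collection has:
  - both a shift item (dot before a terminal) and a complete item (shift-reduce conflict), or
  - two or more complete items (reduce-reduce conflict; the accept item [C' → C .] counts as a complete item here).

Augment with C' → C and build the canonical LR(0) collection (I0 = CLOSURE({[C' → . C]}), then GOTO on every symbol after a dot until no new states appear). It has 8 states:
  I0: { [C → . F], [C → . id C], [C' → . C], [F → . F C +], [F → . g] }  — shift
  I1: { [C' → C .] }  — accept
  I2: { [C → . F], [C → . id C], [C → F .], [F → . F C +], [F → . g], [F → F . C +] }  — shift, reduce
  I3: { [F → g .] }  — reduce
  I4: { [C → . F], [C → . id C], [C → id . C], [F → . F C +], [F → . g] }  — shift
  I5: { [C → id C .] }  — reduce
  I6: { [F → F C . +] }  — shift
  I7: { [F → F C + .] }  — reduce

Conflict in state I2:
  Shift-reduce conflict between [C → F .] and [C → . id C]
So the grammar is NOT LR(0).

Answer: No. Shift-reduce conflict between [C → F .] and [C → . id C]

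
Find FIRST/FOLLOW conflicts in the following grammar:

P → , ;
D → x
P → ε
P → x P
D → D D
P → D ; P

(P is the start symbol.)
A FIRST/FOLLOW conflict occurs when a non-terminal N has a nullable alternative N → β (β ⇒* ε) and another alternative N → α with FIRST(α) ∩ FOLLOW(N) ≠ ∅: on such a lookahead the parser cannot decide between expanding α and letting N vanish via β.

Nullable non-terminals: P.
FIRST sets used below: FIRST(D) = { 'x' }

P: nullable alternative(s) P → ε; FOLLOW(P) = { $ }
  P → , ;: FIRST \ {ε} = { ',' } — disjoint from FOLLOW(P)
  P → ε: FIRST \ {ε} = { } — this is the only nullable alternative, skip
  P → x P: FIRST \ {ε} = { 'x' } — disjoint from FOLLOW(P)
  P → D ; P: FIRST \ {ε} = { 'x' } — disjoint from FOLLOW(P)

D has no nullable alternative, so no FIRST/FOLLOW check is needed there.

No FIRST/FOLLOW conflicts found.

Answer: No FIRST/FOLLOW conflicts.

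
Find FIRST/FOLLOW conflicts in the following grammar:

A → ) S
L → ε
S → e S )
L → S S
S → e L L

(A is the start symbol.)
Nullable non-terminals: L.
FIRST sets used below: FIRST(S) = { 'e' }

L: nullable alternative(s) L → ε; FOLLOW(L) = { $, ')', 'e' }
  L → ε: FIRST \ {ε} = { } — this is the only nullable alternative, skip
  L → S S: FIRST \ {ε} = { 'e' } — overlaps FOLLOW(L) on { 'e' }: CONFLICT

A, S have no nullable alternative, so no FIRST/FOLLOW check is needed there.

So the grammar has 1 FIRST/FOLLOW conflict (marked CONFLICT above).

Answer: Yes. L → S S with FOLLOW(L) on { 'e' }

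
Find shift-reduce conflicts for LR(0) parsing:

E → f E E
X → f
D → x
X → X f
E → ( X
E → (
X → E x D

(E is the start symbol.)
A shift-reduce conflict occurs when an LR(0) state has both:
  - a complete (reduce) item [A → α .] (dot at the end), and
  - a shift item [B → β . c γ] (dot before a terminal).

Augment with E' → E and build the canonical LR(0) collection (I0 = CLOSURE({[E' → . E]}), then GOTO on every symbol after a dot until no new states appear). It has 13 states:
  I0: { [E → . ( X], [E → . (], [E → . f E E], [E' → . E] }  — shift
  I1: { [E → ( . X], [E → ( .], [E → . ( X], [E → . (], [E → . f E E], [X → . E x D], [X → . X f], [X → . f] }  — shift, reduce
  I2: { [E' → E .] }  — accept
  I3: { [E → . ( X], [E → . (], [E → . f E E], [E → f . E E] }  — shift
  I4: { [E → . ( X], [E → . (], [E → . f E E], [E → f E . E] }  — shift
  I5: { [E → f E E .] }  — reduce
  I6: { [X → E . x D] }  — shift
  I7: { [E → ( X .], [X → X . f] }  — shift, reduce
  I8: { [E → . ( X], [E → . (], [E → . f E E], [E → f . E E], [X → f .] }  — shift, reduce
  I9: { [X → X f .] }  — reduce
  I10: { [D → . x], [X → E x . D] }  — shift
  I11: { [X → E x D .] }  — reduce
  I12: { [D → x .] }  — reduce

I1 contains reduce item [E → ( .] and shift items [E → . (], [E → . ( X], [E → . f E E], [X → . f] — shift-reduce conflict.
I7 contains reduce item [E → ( X .] and shift item [X → X . f] — shift-reduce conflict.
I8 contains reduce item [X → f .] and shift items [E → . (], [E → . ( X], [E → . f E E] — shift-reduce conflict.

Answer: Yes — I1: [E → ( .] vs [E → . (]; I7: [E → ( X .] vs [X → X . f]; I8: [X → f .] vs [E → . (]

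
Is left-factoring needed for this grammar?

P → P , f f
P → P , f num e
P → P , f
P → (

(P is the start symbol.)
Yes, P has productions with common prefix 'P , f'

Left-factoring is needed when two productions for the same non-terminal
share a common prefix on the right-hand side.

Productions for P:
  P → P , f f
  P → P , f num e
  P → P , f
  P → (

Found common prefix 'P , f' in productions for P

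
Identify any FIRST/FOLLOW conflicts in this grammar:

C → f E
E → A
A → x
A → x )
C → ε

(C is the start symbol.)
No FIRST/FOLLOW conflicts.

Nullable non-terminals: C.

C: nullable alternative(s) C → ε; FOLLOW(C) = { $ }
  C → f E: FIRST \ {ε} = { 'f' } — disjoint from FOLLOW(C)
  C → ε: FIRST \ {ε} = { } — this is the only nullable alternative, skip

A, E have no nullable alternative, so no FIRST/FOLLOW check is needed there.

No FIRST/FOLLOW conflicts found.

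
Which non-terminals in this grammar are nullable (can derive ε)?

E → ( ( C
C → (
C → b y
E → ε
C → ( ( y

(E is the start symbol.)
ε-productions: E → ε
So E is immediately nullable.
No further non-terminal can be added: every production for the remaining non-terminals contains a terminal or a non-nullable non-terminal.
Nullable = { 'E' }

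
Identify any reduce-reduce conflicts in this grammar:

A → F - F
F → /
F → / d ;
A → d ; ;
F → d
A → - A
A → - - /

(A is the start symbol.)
Augment with A' → A and build the canonical LR(0) collection (I0 = CLOSURE({[A' → . A]}), then GOTO on every symbol after a dot until no new states appear). It has 16 states:
  I0: { [A → . - - /], [A → . - A], [A → . F - F], [A → . d ; ;], [A' → . A], [F → . / d ;], [F → . /], [F → . d] }  — shift
  I1: { [A → - . - /], [A → - . A], [A → . - - /], [A → . - A], [A → . F - F], [A → . d ; ;], [F → . / d ;], [F → . /], [F → . d] }  — shift
  I2: { [F → / . d ;], [F → / .] }  — shift, reduce
  I3: { [A' → A .] }  — accept
  I4: { [A → F . - F] }  — shift
  I5: { [A → d . ; ;], [F → d .] }  — shift, reduce
  I6: { [A → d ; . ;] }  — shift
  I7: { [A → d ; ; .] }  — reduce
  I8: { [A → F - . F], [F → . / d ;], [F → . /], [F → . d] }  — shift
  I9: { [A → F - F .] }  — reduce
  I10: { [F → d .] }  — reduce
  I11: { [F → / d . ;] }  — shift
  I12: { [F → / d ; .] }  — reduce
  I13: { [A → - - . /], [A → - . - /], [A → - . A], [A → . - - /], [A → . - A], [A → . F - F], [A → . d ; ;], [F → . / d ;], [F → . /], [F → . d] }  — shift
  I14: { [A → - A .] }  — reduce
  I15: { [A → - - / .], [F → / . d ;], [F → / .] }  — shift, 2 reduces

I15 contains complete items [A → - - / .], [F → / .] — reduce-reduce conflict.

Answer: Yes — I15: [A → - - / .] vs [F → / .]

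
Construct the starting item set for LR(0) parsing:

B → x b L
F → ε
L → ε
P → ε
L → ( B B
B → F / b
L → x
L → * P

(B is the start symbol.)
{ [B → . F / b], [B → . x b L], [B' → . B], [F → .] }

First, augment the grammar with B' → B
I₀ = CLOSURE({ [B' → . B] }):
  [B' → . B] has the dot before B: add [B → . x b L], [B → . F / b]
  [B → . F / b] has the dot before F: add [F → .]
No further items can be added.

I₀ = { [B → . F / b], [B → . x b L], [B' → . B], [F → .] }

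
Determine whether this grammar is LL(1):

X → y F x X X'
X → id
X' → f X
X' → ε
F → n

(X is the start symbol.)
No. Predict set conflict for X': { 'f' }

Relevant sets:
  FOLLOW(X') = { $, 'f' }

For X:
  PREDICT(X → y F x X X') = { 'y' }
  PREDICT(X → id) = { 'id' }
For X':
  PREDICT(X' → f X) = { 'f' }
  PREDICT(X' → ε) = { $, 'f' }
F has a single production, so nothing to check there.

Conflict found: Predict set conflict for X': { 'f' }
The grammar is NOT LL(1).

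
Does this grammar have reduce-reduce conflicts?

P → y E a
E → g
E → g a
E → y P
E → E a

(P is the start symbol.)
Yes — I8: [E → E a .] vs [P → y E a .]

A reduce-reduce conflict occurs when an LR(0) state has two complete items [A → α .] and [B → β .] — both call for a reduction, and with no lookahead the parser cannot choose between them.

Augment with P' → P and build the canonical LR(0) collection (I0 = CLOSURE({[P' → . P]}), then GOTO on every symbol after a dot until no new states appear). It has 9 states:
  I0: { [P → . y E a], [P' → . P] }  — shift
  I1: { [P' → P .] }  — accept
  I2: { [E → . E a], [E → . g a], [E → . g], [E → . y P], [P → y . E a] }  — shift
  I3: { [E → E . a], [P → y E . a] }  — shift
  I4: { [E → g . a], [E → g .] }  — shift, reduce
  I5: { [E → y . P], [P → . y E a] }  — shift
  I6: { [E → y P .] }  — reduce
  I7: { [E → g a .] }  — reduce
  I8: { [E → E a .], [P → y E a .] }  — 2 reduces

I8 contains complete items [E → E a .], [P → y E a .] — reduce-reduce conflict.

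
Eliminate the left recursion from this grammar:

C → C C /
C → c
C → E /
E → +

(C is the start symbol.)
C → c C'
C → E / C'
C' → C / C'
C' → ε
E → +

C is directly left-recursive. The standard transformation for
  A → A α₁ | ... | A α_m | β₁ | ... | β_n
is
  A  → β₁ A' | ... | β_n A'
  A' → α₁ A' | ... | α_m A' | ε

C → c becomes C → c C'
C → E / becomes C → E / C'
C → C C / becomes C' → C / C'
Add C' → ε

Productions for other non-terminals are unchanged:
  E → +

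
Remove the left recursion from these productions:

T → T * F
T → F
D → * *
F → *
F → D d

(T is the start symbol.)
T is directly left-recursive. The standard transformation for
  A → A α₁ | ... | A α_m | β₁ | ... | β_n
is
  A  → β₁ A' | ... | β_n A'
  A' → α₁ A' | ... | α_m A' | ε

T → F becomes T → F T'
T → T * F becomes T' → * F T'
Add T' → ε

Productions for other non-terminals are unchanged:
  D → * *
  F → *
  F → D d

Resulting grammar:
T → F T'
T' → * F T'
T' → ε
D → * *
F → *
F → D d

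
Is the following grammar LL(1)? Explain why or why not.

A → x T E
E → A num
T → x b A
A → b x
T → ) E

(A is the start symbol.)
For A:
  PREDICT(A → x T E) = { 'x' }
  PREDICT(A → b x) = { 'b' }
For T:
  PREDICT(T → x b A) = { 'x' }
  PREDICT(T → ')' E) = { ')' }
E has a single production, so nothing to check there.

All predict sets are disjoint. The grammar IS LL(1).

Answer: Yes, the grammar is LL(1).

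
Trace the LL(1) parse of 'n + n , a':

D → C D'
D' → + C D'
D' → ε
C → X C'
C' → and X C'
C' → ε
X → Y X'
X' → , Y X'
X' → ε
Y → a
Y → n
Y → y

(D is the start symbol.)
LL(1) parsing maintains a stack (initially the start symbol over $) and the input. At each step: if the stack top is a terminal, match it against the current input token; if it is a non-terminal N, replace it with the RHS of M[N, lookahead] (the unique production whose predict set contains the lookahead).

Stack is shown with the top on the left.

Stack           Input        Action
-----------------------------------
D $             n + n , a $  output D → C D'
C D' $          n + n , a $  output C → X C'
X C' D' $       n + n , a $  output X → Y X'
Y X' C' D' $    n + n , a $  output Y → n
n X' C' D' $    n + n , a $  match 'n'
X' C' D' $      + n , a $    output X' → ε
C' D' $         + n , a $    output C' → ε
D' $            + n , a $    output D' → + C D'
+ C D' $        + n , a $    match '+'
C D' $          n , a $      output C → X C'
X C' D' $       n , a $      output X → Y X'
Y X' C' D' $    n , a $      output Y → n
n X' C' D' $    n , a $      match 'n'
X' C' D' $      , a $        output X' → , Y X'
, Y X' C' D' $  , a $        match ','
Y X' C' D' $    a $          output Y → a
a X' C' D' $    a $          match 'a'
X' C' D' $      $            output X' → ε
C' D' $         $            output C' → ε
D' $            $            output D' → ε
$               $            accept

The string is accepted.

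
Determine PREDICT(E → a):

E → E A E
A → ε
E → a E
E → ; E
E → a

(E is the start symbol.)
PREDICT(E → a) = (FIRST(RHS) \ {ε}) ∪ (FOLLOW(E) if ε ∈ FIRST(RHS), i.e. RHS ⇒* ε)
FIRST(a) = { 'a' }
ε ∉ FIRST(a), so FOLLOW(E) is not added.
PREDICT(E → a) = { 'a' }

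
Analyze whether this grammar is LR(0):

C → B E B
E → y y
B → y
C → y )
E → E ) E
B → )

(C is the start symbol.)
No. Shift-reduce conflict between [B → y .] and [C → y . )]

A grammar is LR(0) if no state in the canonical LR(0) collection has:
  - both a shift item (dot before a terminal) and a complete item (shift-reduce conflict), or
  - two or more complete items (reduce-reduce conflict; the accept item [C' → C .] counts as a complete item here).

Augment with C' → C and build the canonical LR(0) collection (I0 = CLOSURE({[C' → . C]}), then GOTO on every symbol after a dot until no new states appear). It has 14 states:
  I0: { [B → . )], [B → . y], [C → . B E B], [C → . y )], [C' → . C] }  — shift
  I1: { [B → ) .] }  — reduce
  I2: { [C → B . E B], [E → . E ) E], [E → . y y] }  — shift
  I3: { [C' → C .] }  — accept
  I4: { [B → y .], [C → y . )] }  — shift, reduce
  I5: { [C → y ) .] }  — reduce
  I6: { [B → . )], [B → . y], [C → B E . B], [E → E . ) E] }  — shift
  I7: { [E → y . y] }  — shift
  I8: { [E → y y .] }  — reduce
  I9: { [B → ) .], [E → . E ) E], [E → . y y], [E → E ) . E] }  — shift, reduce
  I10: { [C → B E B .] }  — reduce
  I11: { [B → y .] }  — reduce
  I12: { [E → E ) E .], [E → E . ) E] }  — shift, reduce
  I13: { [E → . E ) E], [E → . y y], [E → E ) . E] }  — shift

Conflict in state I4:
  Shift-reduce conflict between [B → y .] and [C → y . )]
So the grammar is NOT LR(0).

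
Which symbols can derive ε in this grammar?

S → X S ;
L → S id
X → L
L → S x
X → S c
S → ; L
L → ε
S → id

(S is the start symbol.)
ε-productions: L → ε
So L is immediately nullable.
X → L: every symbol on the right is nullable, so X is nullable too.
No further non-terminal can be added: every production for the remaining non-terminals contains a terminal or a non-nullable non-terminal.
Nullable = { 'L', 'X' }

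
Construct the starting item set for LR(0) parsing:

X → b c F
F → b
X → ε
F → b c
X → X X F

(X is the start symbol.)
{ [X → . X X F], [X → . b c F], [X → .], [X' → . X] }

First, augment the grammar with X' → X
I₀ = CLOSURE({ [X' → . X] }):
  [X' → . X] has the dot before X: add [X → . b c F], [X → .], [X → . X X F]
No further items can be added.

I₀ = { [X → . X X F], [X → . b c F], [X → .], [X' → . X] }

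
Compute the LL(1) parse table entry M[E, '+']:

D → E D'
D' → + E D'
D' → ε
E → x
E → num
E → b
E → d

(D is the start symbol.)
To find M[E, '+'], we find productions for E where '+' is in the predict set (PREDICT(N → α) = (FIRST(α) \ {ε}) ∪ (FOLLOW(N) if α ⇒* ε)).

E → x: PREDICT = { 'x' }
E → num: PREDICT = { 'num' }
E → b: PREDICT = { 'b' }
E → d: PREDICT = { 'd' }

M[E, '+'] is empty (no production applies)

Answer: Empty (error entry)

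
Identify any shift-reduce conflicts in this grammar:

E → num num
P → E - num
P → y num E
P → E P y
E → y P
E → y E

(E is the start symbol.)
Yes — I4: [E → y E .] vs [E → . num num]; I9: [E → num num .] vs [E → num . num]

A shift-reduce conflict occurs when an LR(0) state has both:
  - a complete (reduce) item [A → α .] (dot at the end), and
  - a shift item [B → β . c γ] (dot before a terminal).

Augment with E' → E and build the canonical LR(0) collection (I0 = CLOSURE({[E' → . E]}), then GOTO on every symbol after a dot until no new states appear). It has 16 states:
  I0: { [E → . num num], [E → . y E], [E → . y P], [E' → . E] }  — shift
  I1: { [E' → E .] }  — accept
  I2: { [E → num . num] }  — shift
  I3: { [E → . num num], [E → . y E], [E → . y P], [E → y . E], [E → y . P], [P → . E - num], [P → . E P y], [P → . y num E] }  — shift
  I4: { [E → . num num], [E → . y E], [E → . y P], [E → y E .], [P → . E - num], [P → . E P y], [P → . y num E], [P → E . - num], [P → E . P y] }  — shift, reduce
  I5: { [E → y P .] }  — reduce
  I6: { [E → . num num], [E → . y E], [E → . y P], [E → y . E], [E → y . P], [P → . E - num], [P → . E P y], [P → . y num E], [P → y . num E] }  — shift
  I7: { [E → . num num], [E → . y E], [E → . y P], [E → num . num], [P → y num . E] }  — shift
  I8: { [P → y num E .] }  — reduce
  I9: { [E → num . num], [E → num num .] }  — shift, reduce
  I10: { [E → num num .] }  — reduce
  I11: { [P → E - . num] }  — shift
  I12: { [E → . num num], [E → . y E], [E → . y P], [P → . E - num], [P → . E P y], [P → . y num E], [P → E . - num], [P → E . P y] }  — shift
  I13: { [P → E P . y] }  — shift
  I14: { [P → E P y .] }  — reduce
  I15: { [P → E - num .] }  — reduce

I4 contains reduce item [E → y E .] and shift items [E → . num num], [E → . y E], [E → . y P], [P → E . - num], [P → . y num E] — shift-reduce conflict.
I9 contains reduce item [E → num num .] and shift item [E → num . num] — shift-reduce conflict.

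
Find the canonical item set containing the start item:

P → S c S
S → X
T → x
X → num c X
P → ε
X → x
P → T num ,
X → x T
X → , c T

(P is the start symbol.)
{ [P → . S c S], [P → . T num ,], [P → .], [P' → . P], [S → . X], [T → . x], [X → . , c T], [X → . num c X], [X → . x T], [X → . x] }

First, augment the grammar with P' → P
I₀ = CLOSURE({ [P' → . P] }):
  [P' → . P] has the dot before P: add [P → . S c S], [P → .], [P → . T num ,]
  [P → . S c S] has the dot before S: add [S → . X]
  [P → . T num ,] has the dot before T: add [T → . x]
  [S → . X] has the dot before X: add [X → . num c X], [X → . x], [X → . x T], [X → . , c T]
No further items can be added.

I₀ = { [P → . S c S], [P → . T num ,], [P → .], [P' → . P], [S → . X], [T → . x], [X → . , c T], [X → . num c X], [X → . x T], [X → . x] }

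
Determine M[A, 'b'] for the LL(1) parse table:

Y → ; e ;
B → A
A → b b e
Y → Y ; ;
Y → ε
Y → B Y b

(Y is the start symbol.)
A → b b e

To find M[A, 'b'], we find productions for A where 'b' is in the predict set (PREDICT(N → α) = (FIRST(α) \ {ε}) ∪ (FOLLOW(N) if α ⇒* ε)).

A → b b e: PREDICT = { 'b' }
  'b' is in predict set, so this production goes in M[A, 'b']

M[A, 'b'] = A → b b e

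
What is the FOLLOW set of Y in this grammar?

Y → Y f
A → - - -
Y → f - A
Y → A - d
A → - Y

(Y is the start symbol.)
To compute FOLLOW(Y), find every occurrence of Y on a right-hand side N → α Y β: add FIRST(β) \ {ε}, and if β is empty or nullable also add FOLLOW(N). Iterate to a fixed point.

Y is the start symbol, so $ ∈ FOLLOW(Y).
In Y → Y f: Y is followed by f, add FIRST(f) \ {ε} = { 'f' }
In A → - Y: Y is at the end, add FOLLOW(A)

The FOLLOW sets referred to above (computed the same way, to a fixed point):
  FOLLOW(A) = { $, '-', 'f' }

Taking the union: FOLLOW(Y) = { $, '-', 'f' }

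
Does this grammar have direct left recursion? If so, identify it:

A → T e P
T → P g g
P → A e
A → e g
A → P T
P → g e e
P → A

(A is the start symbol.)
Direct left recursion occurs when N → N α for some non-terminal N (the right-hand side begins with the left-hand side itself).

A → T e P: starts with T
T → P g g: starts with P
P → A e: starts with A
A → e g: starts with e
A → P T: starts with P
P → g e e: starts with g
P → A: starts with A

No direct left recursion found.

Answer: No direct left recursion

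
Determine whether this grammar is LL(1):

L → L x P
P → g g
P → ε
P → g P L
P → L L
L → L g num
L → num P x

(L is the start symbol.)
No. Predict set conflict for L: { 'num' }

A grammar is LL(1) if for each non-terminal N with multiple productions, the predict sets of those productions are pairwise disjoint, where PREDICT(N → α) = (FIRST(α) \ {ε}) ∪ (FOLLOW(N) if α ⇒* ε).

Relevant sets:
  FIRST(L) = { 'num' }
  FOLLOW(P) = { $, 'g', 'num', 'x' }

For L:
  PREDICT(L → L x P) = { 'num' }
  PREDICT(L → L g num) = { 'num' }
  PREDICT(L → num P x) = { 'num' }
For P:
  PREDICT(P → g g) = { 'g' }
  PREDICT(P → ε) = { $, 'g', 'num', 'x' }
  PREDICT(P → g P L) = { 'g' }
  PREDICT(P → L L) = { 'num' }

Conflict found: Predict set conflict for L: { 'num' }
The grammar is NOT LL(1).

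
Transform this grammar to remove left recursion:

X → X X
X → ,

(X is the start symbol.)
X → , X'
X' → X X'
X' → ε

X is directly left-recursive. The standard transformation for
  A → A α₁ | ... | A α_m | β₁ | ... | β_n
is
  A  → β₁ A' | ... | β_n A'
  A' → α₁ A' | ... | α_m A' | ε

X → , becomes X → , X'
X → X X becomes X' → X X'
Add X' → ε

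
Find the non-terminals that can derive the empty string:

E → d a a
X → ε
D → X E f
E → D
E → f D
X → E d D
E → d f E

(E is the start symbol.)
{ 'X' }

ε-productions: X → ε
So X is immediately nullable.
No further non-terminal can be added: every production for the remaining non-terminals contains a terminal or a non-nullable non-terminal.
Nullable = { 'X' }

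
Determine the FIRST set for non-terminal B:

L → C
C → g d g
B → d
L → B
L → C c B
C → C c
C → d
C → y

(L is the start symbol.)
{ 'd' }

To compute FIRST(B), examine every production with B on the left-hand side, reading each right-hand side left to right until a non-nullable symbol is reached.

From B → d:
  - d is a terminal: add 'd' and stop

Collecting: FIRST(B) = { 'd' }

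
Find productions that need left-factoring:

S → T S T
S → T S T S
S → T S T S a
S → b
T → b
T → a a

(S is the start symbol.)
Left-factoring is needed when two productions for the same non-terminal
share a common prefix on the right-hand side.

Productions for S:
  S → T S T
  S → T S T S
  S → T S T S a
  S → b
Productions for T:
  T → b
  T → a a

Found common prefix 'T S T' in productions for S

Answer: Yes, S has productions with common prefix 'T S T'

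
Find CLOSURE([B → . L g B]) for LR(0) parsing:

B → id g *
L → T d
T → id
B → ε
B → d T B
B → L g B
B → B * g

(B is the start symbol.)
To compute CLOSURE, for each item [A → α.Bβ] where B is a non-terminal, add [B → .γ] for all productions B → γ; repeat for the newly added items until nothing changes.

Start with: [B → . L g B]
  [B → . L g B] has the dot before L: add [L → . T d]
  [L → . T d] has the dot before T: add [T → . id]
No further items can be added.

CLOSURE = { [B → . L g B], [L → . T d], [T → . id] }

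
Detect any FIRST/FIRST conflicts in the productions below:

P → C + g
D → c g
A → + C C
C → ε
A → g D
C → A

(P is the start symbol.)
No FIRST/FIRST conflicts.

FIRST sets of the non-terminals at (or reachable through a nullable prefix from) the front of some alternative:
  FIRST(A) = { '+', 'g' }

Productions for A:
  A → + C C: FIRST = { '+' }
  A → g D: FIRST = { 'g' }
Productions for C:
  C → ε: FIRST = { ε }
  C → A: FIRST = { '+', 'g' }
P, D have only one production, so no FIRST/FIRST conflict is possible there.

All alternatives of each non-terminal have pairwise disjoint FIRST sets.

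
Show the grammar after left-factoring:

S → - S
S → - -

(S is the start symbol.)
Left-factoring transforms A → αβ₁ | αβ₂ into A → αA' and A' → β₁ | β₂
(α is the longest common prefix among the alternatives). Repeat until
no nonterminal has two alternatives with a common prefix.

Round 1: S has alternatives sharing prefix '-'. Introduce S': S → - S'
  Add: S' → S
  Add: S' → -

No remaining common prefixes — done.

Resulting grammar:
S → - S'
S' → S
S' → -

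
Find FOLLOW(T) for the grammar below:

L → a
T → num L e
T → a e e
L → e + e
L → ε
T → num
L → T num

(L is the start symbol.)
{ 'num' }

In L → T num: T is followed by num, add FIRST(num) \ {ε} = { 'num' }

Taking the union: FOLLOW(T) = { 'num' }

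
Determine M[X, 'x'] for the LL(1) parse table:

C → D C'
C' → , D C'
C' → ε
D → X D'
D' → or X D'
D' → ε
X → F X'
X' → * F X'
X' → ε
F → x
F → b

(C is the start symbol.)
X → F X'

To find M[X, 'x'], we find productions for X where 'x' is in the predict set (PREDICT(N → α) = (FIRST(α) \ {ε}) ∪ (FOLLOW(N) if α ⇒* ε)).

Relevant sets:
  FIRST(F) = { 'b', 'x' }

X → F X': PREDICT = { 'b', 'x' }
  'x' is in predict set, so this production goes in M[X, 'x']

M[X, 'x'] = X → F X'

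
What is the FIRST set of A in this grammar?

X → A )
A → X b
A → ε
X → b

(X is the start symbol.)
{ ')', 'b', ε }

To compute FIRST(A), examine every production with A on the left-hand side, reading each right-hand side left to right until a non-nullable symbol is reached.

FIRST sets of the other non-terminals involved (by the same procedure, iterated to a fixed point):
  FIRST(X) = { ')', 'b' }

From A → X b:
  - X is a non-terminal: add FIRST(X) \ {ε} = { ')', 'b' }
    X is not nullable, so stop
From A → ε:
  - ε-production, so ε ∈ FIRST(A)

Collecting: FIRST(A) = { ')', 'b', ε }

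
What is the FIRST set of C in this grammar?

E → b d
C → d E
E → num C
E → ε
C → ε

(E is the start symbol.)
To compute FIRST(C), examine every production with C on the left-hand side, reading each right-hand side left to right until a non-nullable symbol is reached.

From C → d E:
  - d is a terminal: add 'd' and stop
From C → ε:
  - ε-production, so ε ∈ FIRST(C)

Collecting: FIRST(C) = { 'd', ε }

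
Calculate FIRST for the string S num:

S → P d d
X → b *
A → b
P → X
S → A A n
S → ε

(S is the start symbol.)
{ 'b', 'num' }

FIRST sets of the non-terminals involved (from the grammar, by fixed-point iteration):
  FIRST(S) = { 'b', ε }

To compute FIRST(S num), process the symbols left to right:
Symbol S is a non-terminal. Add FIRST(S) \ {ε} = { 'b' }
S is nullable (ε ∈ FIRST(S)), continue to the next symbol.
Symbol num is a terminal. Add 'num' and stop.
FIRST(S num) = { 'b', 'num' }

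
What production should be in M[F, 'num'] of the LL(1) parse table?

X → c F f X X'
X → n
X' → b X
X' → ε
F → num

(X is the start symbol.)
F → num

To find M[F, 'num'], we find productions for F where 'num' is in the predict set (PREDICT(N → α) = (FIRST(α) \ {ε}) ∪ (FOLLOW(N) if α ⇒* ε)).

F → num: PREDICT = { 'num' }
  'num' is in predict set, so this production goes in M[F, 'num']

M[F, 'num'] = F → num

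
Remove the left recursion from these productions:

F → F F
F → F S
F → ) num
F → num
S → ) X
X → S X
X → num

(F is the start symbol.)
F is directly left-recursive. The standard transformation for
  A → A α₁ | ... | A α_m | β₁ | ... | β_n
is
  A  → β₁ A' | ... | β_n A'
  A' → α₁ A' | ... | α_m A' | ε

F → ) num becomes F → ) num F'
F → num becomes F → num F'
F → F F becomes F' → F F'
F → F S becomes F' → S F'
Add F' → ε

Productions for other non-terminals are unchanged:
  S → ) X
  X → S X
  X → num

Resulting grammar:
F → ) num F'
F → num F'
F' → F F'
F' → S F'
F' → ε
S → ) X
X → S X
X → num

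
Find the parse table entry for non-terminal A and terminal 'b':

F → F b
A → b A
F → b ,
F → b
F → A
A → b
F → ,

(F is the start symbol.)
To find M[A, 'b'], we find productions for A where 'b' is in the predict set (PREDICT(N → α) = (FIRST(α) \ {ε}) ∪ (FOLLOW(N) if α ⇒* ε)).

A → b A: PREDICT = { 'b' }
  'b' is in predict set, so this production goes in M[A, 'b']
A → b: PREDICT = { 'b' }
  'b' is in predict set, so this production goes in M[A, 'b']

M[A, 'b'] = A → b A, A → b  (a multiply-defined cell — the grammar is not LL(1))

Answer: A → b A, A → b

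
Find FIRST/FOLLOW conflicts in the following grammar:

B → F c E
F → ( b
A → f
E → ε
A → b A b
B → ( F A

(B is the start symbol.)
Nullable non-terminals: E.
E has a nullable alternative but only one production, so nothing to check.

A, B, F have no nullable alternative, so no FIRST/FOLLOW check is needed there.

No FIRST/FOLLOW conflicts found.

Answer: No FIRST/FOLLOW conflicts.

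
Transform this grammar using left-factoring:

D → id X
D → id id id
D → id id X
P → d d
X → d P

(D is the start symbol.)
D → id D'
D' → X
D' → id D''
D'' → id
D'' → X
P → d d
X → d P

Left-factoring transforms A → αβ₁ | αβ₂ into A → αA' and A' → β₁ | β₂
(α is the longest common prefix among the alternatives). Repeat until
no nonterminal has two alternatives with a common prefix.

Round 1: D has alternatives sharing prefix 'id'. Introduce D': D → id D'
  Add: D' → X
  Add: D' → id id
  Add: D' → id X

Round 2: D' has alternatives sharing prefix 'id'. Introduce D'': D' → id D''
  Add: D'' → id
  Add: D'' → X

No remaining common prefixes — done.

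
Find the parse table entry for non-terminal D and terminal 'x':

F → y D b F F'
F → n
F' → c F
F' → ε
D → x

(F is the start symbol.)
To find M[D, 'x'], we find productions for D where 'x' is in the predict set (PREDICT(N → α) = (FIRST(α) \ {ε}) ∪ (FOLLOW(N) if α ⇒* ε)).

D → x: PREDICT = { 'x' }
  'x' is in predict set, so this production goes in M[D, 'x']

M[D, 'x'] = D → x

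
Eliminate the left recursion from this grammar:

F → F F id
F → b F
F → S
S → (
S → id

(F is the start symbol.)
F → b F F'
F → S F'
F' → F id F'
F' → ε
S → (
S → id

F is directly left-recursive. The standard transformation for
  A → A α₁ | ... | A α_m | β₁ | ... | β_n
is
  A  → β₁ A' | ... | β_n A'
  A' → α₁ A' | ... | α_m A' | ε

F → b F becomes F → b F F'
F → S becomes F → S F'
F → F F id becomes F' → F id F'
Add F' → ε

Productions for other non-terminals are unchanged:
  S → (
  S → id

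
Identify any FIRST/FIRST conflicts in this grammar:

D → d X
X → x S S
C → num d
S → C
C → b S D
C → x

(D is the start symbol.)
No FIRST/FIRST conflicts.

Productions for C:
  C → num d: FIRST = { 'num' }
  C → b S D: FIRST = { 'b' }
  C → x: FIRST = { 'x' }
D, X, S have only one production, so no FIRST/FIRST conflict is possible there.

All alternatives of each non-terminal have pairwise disjoint FIRST sets.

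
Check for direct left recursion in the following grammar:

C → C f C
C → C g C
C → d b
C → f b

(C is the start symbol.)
Direct left recursion occurs when N → N α for some non-terminal N (the right-hand side begins with the left-hand side itself).

C → C f C: LEFT RECURSIVE (starts with C)
C → C g C: LEFT RECURSIVE (starts with C)
C → d b: starts with d
C → f b: starts with f

The grammar has direct left recursion on: C.

Answer: Yes, C is left-recursive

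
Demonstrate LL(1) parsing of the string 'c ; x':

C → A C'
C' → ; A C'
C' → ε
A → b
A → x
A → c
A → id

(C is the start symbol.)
LL(1) parsing maintains a stack (initially the start symbol over $) and the input. At each step: if the stack top is a terminal, match it against the current input token; if it is a non-terminal N, replace it with the RHS of M[N, lookahead] (the unique production whose predict set contains the lookahead).

Stack is shown with the top on the left.

Stack     Input    Action
-------------------------
C $       c ; x $  output C → A C'
A C' $    c ; x $  output A → c
c C' $    c ; x $  match 'c'
C' $      ; x $    output C' → ; A C'
; A C' $  ; x $    match ';'
A C' $    x $      output A → x
x C' $    x $      match 'x'
C' $      $        output C' → ε
$         $        accept

The string is accepted.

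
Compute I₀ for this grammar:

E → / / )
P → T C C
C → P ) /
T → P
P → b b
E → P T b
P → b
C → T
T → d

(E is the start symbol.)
{ [E → . / / )], [E → . P T b], [E' → . E], [P → . T C C], [P → . b b], [P → . b], [T → . P], [T → . d] }

First, augment the grammar with E' → E
I₀ = CLOSURE({ [E' → . E] }):
  [E' → . E] has the dot before E: add [E → . / / )], [E → . P T b]
  [E → . P T b] has the dot before P: add [P → . T C C], [P → . b b], [P → . b]
  [P → . T C C] has the dot before T: add [T → . P], [T → . d]
No further items can be added.

I₀ = { [E → . / / )], [E → . P T b], [E' → . E], [P → . T C C], [P → . b b], [P → . b], [T → . P], [T → . d] }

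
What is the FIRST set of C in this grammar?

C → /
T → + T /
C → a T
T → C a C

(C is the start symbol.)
{ '/', 'a' }

From C → /:
  - '/' is a terminal: add '/' and stop
From C → a T:
  - a is a terminal: add 'a' and stop

Collecting: FIRST(C) = { '/', 'a' }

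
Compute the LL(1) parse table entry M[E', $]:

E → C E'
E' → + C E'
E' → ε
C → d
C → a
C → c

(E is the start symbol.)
To find M[E', $], we find productions for E' where $ is in the predict set (PREDICT(N → α) = (FIRST(α) \ {ε}) ∪ (FOLLOW(N) if α ⇒* ε)).

Relevant sets:
  FOLLOW(E') = { $ }

E' → + C E': PREDICT = { '+' }
E' → ε: PREDICT = { $ }
  $ is in predict set, so this production goes in M[E', $]

M[E', $] = E' → ε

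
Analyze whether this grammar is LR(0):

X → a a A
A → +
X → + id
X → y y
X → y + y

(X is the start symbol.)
Yes, the grammar is LR(0)

A grammar is LR(0) if no state in the canonical LR(0) collection has:
  - both a shift item (dot before a terminal) and a complete item (shift-reduce conflict), or
  - two or more complete items (reduce-reduce conflict; the accept item [X' → X .] counts as a complete item here).

Augment with X' → X and build the canonical LR(0) collection (I0 = CLOSURE({[X' → . X]}), then GOTO on every symbol after a dot until no new states appear). It has 12 states:
  I0: { [X → . + id], [X → . a a A], [X → . y + y], [X → . y y], [X' → . X] }  — shift
  I1: { [X → + . id] }  — shift
  I2: { [X' → X .] }  — accept
  I3: { [X → a . a A] }  — shift
  I4: { [X → y . + y], [X → y . y] }  — shift
  I5: { [X → y + . y] }  — shift
  I6: { [X → y y .] }  — reduce
  I7: { [X → y + y .] }  — reduce
  I8: { [A → . +], [X → a a . A] }  — shift
  I9: { [A → + .] }  — reduce
  I10: { [X → a a A .] }  — reduce
  I11: { [X → + id .] }  — reduce

Every state is either a pure shift/goto state or contains exactly one complete item and nothing to shift — no conflicts. The grammar is LR(0).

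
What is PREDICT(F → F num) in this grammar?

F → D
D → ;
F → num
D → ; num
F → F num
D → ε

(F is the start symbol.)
{ ';', 'num' }

PREDICT(F → F num) = (FIRST(RHS) \ {ε}) ∪ (FOLLOW(F) if ε ∈ FIRST(RHS), i.e. RHS ⇒* ε)
FIRST(F) = { ';', 'num', ε }
FIRST(F num) = { ';', 'num' }
ε ∉ FIRST(F num), so FOLLOW(F) is not added.
PREDICT(F → F num) = { ';', 'num' }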